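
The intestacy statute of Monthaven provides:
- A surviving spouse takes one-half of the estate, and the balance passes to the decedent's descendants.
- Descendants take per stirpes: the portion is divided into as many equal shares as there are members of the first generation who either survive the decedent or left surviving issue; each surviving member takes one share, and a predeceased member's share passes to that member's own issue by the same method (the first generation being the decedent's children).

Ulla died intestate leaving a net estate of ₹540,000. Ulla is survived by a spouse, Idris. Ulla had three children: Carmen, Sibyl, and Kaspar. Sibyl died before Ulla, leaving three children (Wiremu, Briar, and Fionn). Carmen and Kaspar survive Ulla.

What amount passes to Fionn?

Fionn receives ₹30,000.

Idris takes one-half of ₹540,000 = ₹270,000. The remaining ₹270,000 passes to the descendants.
The descendants' portion (₹270,000) is divided into 3 shares of ₹90,000: Carmen and Kaspar each take ₹90,000; Sibyl's ₹90,000 share passes to Sibyl's issue.
Sibyl's share (₹90,000) is divided into 3 shares of ₹30,000: Wiremu, Briar, and Fionn each take ₹30,000.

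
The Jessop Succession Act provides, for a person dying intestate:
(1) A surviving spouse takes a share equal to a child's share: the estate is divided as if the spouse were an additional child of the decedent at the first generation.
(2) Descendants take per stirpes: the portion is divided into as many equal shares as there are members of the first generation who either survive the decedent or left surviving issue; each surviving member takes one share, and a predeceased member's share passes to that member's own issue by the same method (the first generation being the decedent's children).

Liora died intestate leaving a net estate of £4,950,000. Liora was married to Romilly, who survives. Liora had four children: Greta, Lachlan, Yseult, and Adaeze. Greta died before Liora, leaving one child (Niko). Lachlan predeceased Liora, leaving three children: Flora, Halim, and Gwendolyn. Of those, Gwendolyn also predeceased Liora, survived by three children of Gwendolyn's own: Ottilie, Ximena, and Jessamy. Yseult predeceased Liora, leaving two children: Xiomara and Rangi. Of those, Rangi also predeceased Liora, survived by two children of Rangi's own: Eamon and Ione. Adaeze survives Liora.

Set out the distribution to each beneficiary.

The spouse counts as an additional share at the children's level, so there are 5 primary shares of £990,000. Romilly takes one such share (£990,000).
The children's combined portion (£3,960,000) is divided into 4 shares of £990,000: Adaeze takes £990,000; Greta's £990,000 share passes to Greta's issue; Lachlan's £990,000 share passes to Lachlan's issue; Yseult's £990,000 share passes to Yseult's issue.
Greta's share (£990,000) passes entirely to Niko.
Lachlan's share (£990,000) is divided into 3 shares of £330,000: Flora and Halim each take £330,000; Gwendolyn's £330,000 share passes to Gwendolyn's issue.
Gwendolyn's share (£330,000) is divided into 3 shares of £110,000: Ottilie, Ximena, and Jessamy each take £110,000.
Yseult's share (£990,000) is divided into 2 shares of £495,000: Xiomara takes £495,000; Rangi's £495,000 share passes to Rangi's issue.
Rangi's share (£495,000) is divided into 2 shares of £247,500: Eamon and Ione each take £247,500.

Romilly: £990,000; Niko: £990,000; Flora: £330,000; Halim: £330,000; Ottilie: £110,000; Ximena: £110,000; Jessamy: £110,000; Xiomara: £495,000; Eamon: £247,500; Ione: £247,500; Adaeze: £990,000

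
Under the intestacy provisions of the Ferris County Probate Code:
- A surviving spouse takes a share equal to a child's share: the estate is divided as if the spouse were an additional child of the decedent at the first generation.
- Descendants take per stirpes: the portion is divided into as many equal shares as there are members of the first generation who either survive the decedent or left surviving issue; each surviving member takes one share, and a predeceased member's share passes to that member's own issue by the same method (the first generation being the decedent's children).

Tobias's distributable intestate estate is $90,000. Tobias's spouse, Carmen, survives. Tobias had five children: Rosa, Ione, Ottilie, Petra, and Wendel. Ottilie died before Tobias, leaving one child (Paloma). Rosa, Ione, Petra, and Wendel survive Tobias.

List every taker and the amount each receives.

Carmen: $15,000; Rosa: $15,000; Ione: $15,000; Paloma: $15,000; Petra: $15,000; Wendel: $15,000

The spouse counts as an additional share at the children's level, so there are 6 primary shares of $15,000. Carmen takes one such share ($15,000).
The children's combined portion ($75,000) is divided into 5 shares of $15,000: Rosa, Ione, Petra, and Wendel each take $15,000; Ottilie's $15,000 share passes to Ottilie's issue.
Ottilie's share ($15,000) passes entirely to Paloma.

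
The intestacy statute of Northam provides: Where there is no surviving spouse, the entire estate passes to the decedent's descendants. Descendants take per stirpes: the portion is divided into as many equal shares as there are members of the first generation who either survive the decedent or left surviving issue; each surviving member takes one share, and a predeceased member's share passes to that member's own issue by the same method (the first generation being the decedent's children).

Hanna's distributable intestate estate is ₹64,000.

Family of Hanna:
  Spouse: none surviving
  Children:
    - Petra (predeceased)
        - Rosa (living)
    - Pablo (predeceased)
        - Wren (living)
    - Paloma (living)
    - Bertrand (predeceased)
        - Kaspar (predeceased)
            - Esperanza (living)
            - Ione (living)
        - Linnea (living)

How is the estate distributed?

The entire ₹64,000 passes to the descendants.
That amount (₹64,000) is divided into 4 shares of ₹16,000: Paloma takes ₹16,000; Petra's ₹16,000 share passes to Petra's issue; Pablo's ₹16,000 share passes to Pablo's issue; Bertrand's ₹16,000 share passes to Bertrand's issue.
Petra's share (₹16,000) passes entirely to Rosa.
Pablo's share (₹16,000) passes entirely to Wren.
Bertrand's share (₹16,000) is divided into 2 shares of ₹8,000: Linnea takes ₹8,000; Kaspar's ₹8,000 share passes to Kaspar's issue.
Kaspar's share (₹8,000) is divided into 2 shares of ₹4,000: Esperanza and Ione each take ₹4,000.

Rosa: ₹16,000; Wren: ₹16,000; Paloma: ₹16,000; Esperanza: ₹4,000; Ione: ₹4,000; Linnea: ₹8,000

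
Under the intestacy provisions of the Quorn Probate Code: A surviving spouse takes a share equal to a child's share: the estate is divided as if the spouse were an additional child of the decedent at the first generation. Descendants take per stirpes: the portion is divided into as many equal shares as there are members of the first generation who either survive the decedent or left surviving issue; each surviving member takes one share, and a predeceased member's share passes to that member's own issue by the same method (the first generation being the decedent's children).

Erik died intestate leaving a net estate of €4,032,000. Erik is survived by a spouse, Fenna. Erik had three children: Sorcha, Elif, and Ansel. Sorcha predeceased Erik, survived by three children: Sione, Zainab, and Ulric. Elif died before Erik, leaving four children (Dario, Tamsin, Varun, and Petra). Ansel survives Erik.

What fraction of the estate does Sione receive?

The spouse counts as an additional share at the children's level, so there are 4 primary shares of €1,008,000. Fenna takes one such share (€1,008,000).
The children's combined portion (€3,024,000) is divided into 3 shares of €1,008,000: Ansel takes €1,008,000; Sorcha's €1,008,000 share passes to Sorcha's issue; Elif's €1,008,000 share passes to Elif's issue.
Sorcha's share (€1,008,000) is divided into 3 shares of €336,000: Sione, Zainab, and Ulric each take €336,000.
Elif's share (€1,008,000) is divided into 4 shares of €252,000: Dario, Tamsin, Varun, and Petra each take €252,000.

Sione receives 1/12 of the estate.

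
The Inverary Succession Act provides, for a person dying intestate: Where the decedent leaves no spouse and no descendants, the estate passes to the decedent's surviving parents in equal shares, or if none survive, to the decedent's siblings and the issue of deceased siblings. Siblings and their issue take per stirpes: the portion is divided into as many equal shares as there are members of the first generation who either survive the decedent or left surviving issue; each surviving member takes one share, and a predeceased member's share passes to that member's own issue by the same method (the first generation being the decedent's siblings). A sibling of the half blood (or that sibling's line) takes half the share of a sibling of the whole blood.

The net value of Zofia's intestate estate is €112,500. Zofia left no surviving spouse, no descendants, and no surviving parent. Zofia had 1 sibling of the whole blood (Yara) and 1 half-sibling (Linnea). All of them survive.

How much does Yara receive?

Yara receives €75,000.

The entire €112,500 passes to the siblings and their issue.
Counting each half-blood sibling's line as half a unit, there are 3/2 units in €112,500, so one unit is €75,000. Whole-blood lines (Yara) take €75,000 each; half-blood lines (Linnea) take €37,500 each.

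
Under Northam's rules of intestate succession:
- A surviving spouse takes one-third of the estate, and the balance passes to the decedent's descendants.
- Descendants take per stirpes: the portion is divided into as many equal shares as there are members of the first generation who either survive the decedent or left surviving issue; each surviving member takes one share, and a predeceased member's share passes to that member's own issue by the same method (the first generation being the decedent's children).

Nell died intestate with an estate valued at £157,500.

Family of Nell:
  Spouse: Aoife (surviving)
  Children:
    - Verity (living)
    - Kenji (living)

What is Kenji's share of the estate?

Kenji receives £52,500.

Aoife takes one-third of £157,500 = £52,500. The remaining £105,000 passes to the descendants.
The descendants' portion (£105,000) is divided into 2 shares of £52,500: Verity and Kenji each take £52,500.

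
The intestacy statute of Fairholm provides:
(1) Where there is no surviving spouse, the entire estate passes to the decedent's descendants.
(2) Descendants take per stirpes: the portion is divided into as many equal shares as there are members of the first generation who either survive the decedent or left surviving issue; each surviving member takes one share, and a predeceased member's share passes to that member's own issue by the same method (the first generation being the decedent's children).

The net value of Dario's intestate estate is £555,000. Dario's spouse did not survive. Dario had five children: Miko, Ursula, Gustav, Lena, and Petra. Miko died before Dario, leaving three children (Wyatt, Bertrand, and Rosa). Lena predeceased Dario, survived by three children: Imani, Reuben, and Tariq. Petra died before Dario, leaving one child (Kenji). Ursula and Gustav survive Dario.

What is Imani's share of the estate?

Imani receives £37,000.

The entire £555,000 passes to the descendants.
That amount (£555,000) is divided into 5 shares of £111,000: Ursula and Gustav each take £111,000; Miko's £111,000 share passes to Miko's issue; Lena's £111,000 share passes to Lena's issue; Petra's £111,000 share passes to Petra's issue.
Miko's share (£111,000) is divided into 3 shares of £37,000: Wyatt, Bertrand, and Rosa each take £37,000.
Lena's share (£111,000) is divided into 3 shares of £37,000: Imani, Reuben, and Tariq each take £37,000.
Petra's share (£111,000) passes entirely to Kenji.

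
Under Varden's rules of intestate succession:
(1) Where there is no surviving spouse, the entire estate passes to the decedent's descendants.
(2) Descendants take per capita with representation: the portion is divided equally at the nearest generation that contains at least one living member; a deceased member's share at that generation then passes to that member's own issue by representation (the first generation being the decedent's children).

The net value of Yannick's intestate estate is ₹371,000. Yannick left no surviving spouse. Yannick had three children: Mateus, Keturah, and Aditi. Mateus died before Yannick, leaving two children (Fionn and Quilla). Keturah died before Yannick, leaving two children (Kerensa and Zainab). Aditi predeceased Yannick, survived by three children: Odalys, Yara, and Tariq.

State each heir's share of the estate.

The entire ₹371,000 passes to the descendants.
No child survives, so the initial division is made at the grandchildren's generation.
That amount (₹371,000) is divided into 7 shares of ₹53,000: Fionn, Quilla, Kerensa, Zainab, Odalys, Yara, and Tariq each take ₹53,000.

Fionn: ₹53,000; Quilla: ₹53,000; Kerensa: ₹53,000; Zainab: ₹53,000; Odalys: ₹53,000; Yara: ₹53,000; Tariq: ₹53,000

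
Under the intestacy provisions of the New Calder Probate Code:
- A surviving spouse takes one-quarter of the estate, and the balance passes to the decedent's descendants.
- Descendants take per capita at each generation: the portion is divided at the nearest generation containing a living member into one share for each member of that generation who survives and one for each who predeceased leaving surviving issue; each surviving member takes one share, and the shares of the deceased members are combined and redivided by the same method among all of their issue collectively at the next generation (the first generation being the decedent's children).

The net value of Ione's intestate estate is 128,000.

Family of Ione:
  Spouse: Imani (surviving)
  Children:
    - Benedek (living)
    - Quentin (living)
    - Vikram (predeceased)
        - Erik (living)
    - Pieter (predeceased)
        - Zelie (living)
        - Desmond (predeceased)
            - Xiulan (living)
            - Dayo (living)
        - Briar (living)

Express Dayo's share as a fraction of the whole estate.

Imani takes one-quarter of 128,000 = 32,000. The remaining 96,000 passes to the descendants.
The descendants' portion (96,000) is divided at the children's generation into 4 shares of 24,000. Benedek and Quentin each take 24,000. The 2 shares of the deceased (Vikram and Pieter) are combined into a pool of 48,000.
That pool (48,000) is divided at the grandchildren's generation into 4 shares of 12,000. Erik, Zelie, and Briar each take 12,000. The remaining share for the deceased Desmond (12,000) is carried to the next generation.
That pool (12,000) is divided at the great-grandchildren's generation equally among Xiulan and Dayo: 6,000 each.

Dayo receives 3/64 of the estate.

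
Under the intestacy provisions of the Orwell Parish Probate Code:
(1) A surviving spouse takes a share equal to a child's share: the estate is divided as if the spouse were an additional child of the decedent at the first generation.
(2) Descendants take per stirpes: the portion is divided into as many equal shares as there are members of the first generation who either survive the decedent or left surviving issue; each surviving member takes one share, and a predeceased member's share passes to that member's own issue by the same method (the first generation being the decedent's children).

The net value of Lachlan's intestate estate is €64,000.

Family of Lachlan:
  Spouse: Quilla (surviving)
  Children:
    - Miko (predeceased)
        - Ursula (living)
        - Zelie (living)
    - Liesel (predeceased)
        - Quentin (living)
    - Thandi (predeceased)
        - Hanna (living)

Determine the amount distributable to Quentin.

Quentin receives €16,000.

The spouse counts as an additional share at the children's level, so there are 4 primary shares of €16,000. Quilla takes one such share (€16,000).
The children's combined portion (€48,000) is divided into 3 shares of €16,000: Miko's €16,000 share passes to Miko's issue; Liesel's €16,000 share passes to Liesel's issue; Thandi's €16,000 share passes to Thandi's issue.
Miko's share (€16,000) is divided into 2 shares of €8,000: Ursula and Zelie each take €8,000.
Liesel's share (€16,000) passes entirely to Quentin.
Thandi's share (€16,000) passes entirely to Hanna.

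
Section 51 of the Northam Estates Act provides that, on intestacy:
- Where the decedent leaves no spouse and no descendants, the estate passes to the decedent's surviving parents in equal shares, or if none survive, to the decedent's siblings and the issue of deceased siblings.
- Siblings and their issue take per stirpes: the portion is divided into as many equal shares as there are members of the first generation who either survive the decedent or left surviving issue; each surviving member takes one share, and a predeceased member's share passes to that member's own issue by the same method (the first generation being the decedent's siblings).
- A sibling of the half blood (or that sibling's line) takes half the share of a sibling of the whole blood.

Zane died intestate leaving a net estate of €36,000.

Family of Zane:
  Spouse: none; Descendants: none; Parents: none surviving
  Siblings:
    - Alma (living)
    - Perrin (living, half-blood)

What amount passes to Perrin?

Perrin receives €12,000.

The entire €36,000 passes to the siblings and their issue.
Counting each half-blood sibling's line as half a unit, there are 3/2 units in €36,000, so one unit is €24,000. Whole-blood lines (Alma) take €24,000 each; half-blood lines (Perrin) take €12,000 each.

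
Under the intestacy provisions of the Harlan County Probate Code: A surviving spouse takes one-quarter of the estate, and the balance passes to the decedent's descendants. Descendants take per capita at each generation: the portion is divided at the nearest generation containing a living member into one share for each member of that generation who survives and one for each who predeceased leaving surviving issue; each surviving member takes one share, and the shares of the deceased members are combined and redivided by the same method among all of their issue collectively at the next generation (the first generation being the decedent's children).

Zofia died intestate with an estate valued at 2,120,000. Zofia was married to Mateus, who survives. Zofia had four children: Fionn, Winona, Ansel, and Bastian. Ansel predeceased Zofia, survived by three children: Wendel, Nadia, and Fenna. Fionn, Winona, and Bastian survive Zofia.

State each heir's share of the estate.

Mateus: 530,000; Fionn: 397,500; Winona: 397,500; Wendel: 132,500; Nadia: 132,500; Fenna: 132,500; Bastian: 397,500

Mateus takes one-quarter of 2,120,000 = 530,000. The remaining 1,590,000 passes to the descendants.
The descendants' portion (1,590,000) is divided at the children's generation into 4 shares of 397,500. Fionn, Winona, and Bastian each take 397,500. The remaining share for the deceased Ansel (397,500) is carried to the next generation.
That pool (397,500) is divided at the grandchildren's generation equally among Wendel, Nadia, and Fenna: 132,500 each.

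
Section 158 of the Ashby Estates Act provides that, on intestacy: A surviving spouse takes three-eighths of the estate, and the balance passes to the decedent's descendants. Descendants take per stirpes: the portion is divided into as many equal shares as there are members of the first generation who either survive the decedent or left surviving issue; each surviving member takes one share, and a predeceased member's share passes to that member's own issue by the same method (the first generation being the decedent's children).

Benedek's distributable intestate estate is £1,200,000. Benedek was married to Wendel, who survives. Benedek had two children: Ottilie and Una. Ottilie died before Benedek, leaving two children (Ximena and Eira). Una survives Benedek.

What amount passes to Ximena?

Wendel takes three-eighths of £1,200,000 = £450,000. The remaining £750,000 passes to the descendants.
The descendants' portion (£750,000) is divided into 2 shares of £375,000: Una takes £375,000; Ottilie's £375,000 share passes to Ottilie's issue.
Ottilie's share (£375,000) is divided into 2 shares of £187,500: Ximena and Eira each take £187,500.

Ximena receives £187,500.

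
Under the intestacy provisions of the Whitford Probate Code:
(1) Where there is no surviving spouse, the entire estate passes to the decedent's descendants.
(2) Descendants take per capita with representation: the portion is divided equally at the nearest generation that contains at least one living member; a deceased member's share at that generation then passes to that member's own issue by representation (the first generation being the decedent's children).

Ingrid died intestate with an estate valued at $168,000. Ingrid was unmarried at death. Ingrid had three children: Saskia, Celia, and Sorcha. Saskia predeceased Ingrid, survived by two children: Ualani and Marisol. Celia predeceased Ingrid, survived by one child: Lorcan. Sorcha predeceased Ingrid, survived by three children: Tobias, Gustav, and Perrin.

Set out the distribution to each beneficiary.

Ualani: $28,000; Marisol: $28,000; Lorcan: $28,000; Tobias: $28,000; Gustav: $28,000; Perrin: $28,000

The entire $168,000 passes to the descendants.
No child survives, so the initial division is made at the grandchildren's generation.
That amount ($168,000) is divided into 6 shares of $28,000: Ualani, Marisol, Lorcan, Tobias, Gustav, and Perrin each take $28,000.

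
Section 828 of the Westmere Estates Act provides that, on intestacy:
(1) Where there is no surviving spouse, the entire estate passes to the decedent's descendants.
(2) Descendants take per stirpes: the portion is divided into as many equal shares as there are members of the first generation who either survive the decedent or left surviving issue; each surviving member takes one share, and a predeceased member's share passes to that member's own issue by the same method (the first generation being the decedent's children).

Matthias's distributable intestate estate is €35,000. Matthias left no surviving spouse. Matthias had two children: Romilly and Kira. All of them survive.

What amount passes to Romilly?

The entire €35,000 passes to the descendants.
That amount (€35,000) is divided into 2 shares of €17,500: Romilly and Kira each take €17,500.

Romilly receives €17,500.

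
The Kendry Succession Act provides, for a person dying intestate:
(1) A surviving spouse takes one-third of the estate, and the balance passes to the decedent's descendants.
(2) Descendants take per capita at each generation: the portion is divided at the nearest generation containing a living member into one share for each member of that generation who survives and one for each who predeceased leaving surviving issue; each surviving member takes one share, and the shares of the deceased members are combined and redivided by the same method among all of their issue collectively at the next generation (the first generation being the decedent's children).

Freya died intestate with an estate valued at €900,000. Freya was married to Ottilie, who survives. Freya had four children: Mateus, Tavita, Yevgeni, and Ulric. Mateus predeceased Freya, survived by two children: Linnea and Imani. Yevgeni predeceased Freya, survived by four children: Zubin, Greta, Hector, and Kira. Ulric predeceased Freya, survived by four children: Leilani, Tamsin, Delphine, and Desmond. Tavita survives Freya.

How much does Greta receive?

Ottilie takes one-third of €900,000 = €300,000. The remaining €600,000 passes to the descendants.
The descendants' portion (€600,000) is divided at the children's generation into 4 shares of €150,000. Tavita takes €150,000. The 3 shares of the deceased (Mateus, Yevgeni, and Ulric) are combined into a pool of €450,000.
That pool (€450,000) is divided at the grandchildren's generation equally among Linnea, Imani, Zubin, Greta, Hector, Kira, Leilani, Tamsin, Delphine, and Desmond: €45,000 each.

Greta receives €45,000.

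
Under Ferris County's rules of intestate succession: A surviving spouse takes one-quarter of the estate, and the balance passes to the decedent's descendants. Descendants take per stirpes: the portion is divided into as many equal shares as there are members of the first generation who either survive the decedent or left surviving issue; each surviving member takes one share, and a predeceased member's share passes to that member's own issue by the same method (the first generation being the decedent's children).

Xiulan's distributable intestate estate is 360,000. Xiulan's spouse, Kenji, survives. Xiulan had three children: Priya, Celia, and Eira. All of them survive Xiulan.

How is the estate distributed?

Kenji: 90,000; Priya: 90,000; Celia: 90,000; Eira: 90,000

Kenji takes one-quarter of 360,000 = 90,000. The remaining 270,000 passes to the descendants.
The descendants' portion (270,000) is divided into 3 shares of 90,000: Priya, Celia, and Eira each take 90,000.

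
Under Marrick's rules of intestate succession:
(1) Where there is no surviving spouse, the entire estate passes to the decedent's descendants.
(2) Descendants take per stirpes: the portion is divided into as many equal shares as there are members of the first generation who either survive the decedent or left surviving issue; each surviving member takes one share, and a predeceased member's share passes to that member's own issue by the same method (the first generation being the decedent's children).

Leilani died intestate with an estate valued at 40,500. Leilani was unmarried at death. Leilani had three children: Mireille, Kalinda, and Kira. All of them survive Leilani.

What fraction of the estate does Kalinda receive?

Kalinda receives 1/3 of the estate.

The entire 40,500 passes to the descendants.
That amount (40,500) is divided into 3 shares of 13,500: Mireille, Kalinda, and Kira each take 13,500.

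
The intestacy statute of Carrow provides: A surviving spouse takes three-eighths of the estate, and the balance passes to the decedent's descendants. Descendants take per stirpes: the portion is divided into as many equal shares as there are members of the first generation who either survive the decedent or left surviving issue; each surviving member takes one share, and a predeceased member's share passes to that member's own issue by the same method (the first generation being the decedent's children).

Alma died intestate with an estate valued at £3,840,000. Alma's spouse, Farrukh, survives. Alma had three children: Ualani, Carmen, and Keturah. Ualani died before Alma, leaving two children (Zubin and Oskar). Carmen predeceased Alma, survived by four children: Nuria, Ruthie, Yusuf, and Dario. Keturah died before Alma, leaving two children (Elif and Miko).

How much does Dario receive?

Dario receives £200,000.

Farrukh takes three-eighths of £3,840,000 = £1,440,000. The remaining £2,400,000 passes to the descendants.
The descendants' portion (£2,400,000) is divided into 3 shares of £800,000: Ualani's £800,000 share passes to Ualani's issue; Carmen's £800,000 share passes to Carmen's issue; Keturah's £800,000 share passes to Keturah's issue.
Ualani's share (£800,000) is divided into 2 shares of £400,000: Zubin and Oskar each take £400,000.
Carmen's share (£800,000) is divided into 4 shares of £200,000: Nuria, Ruthie, Yusuf, and Dario each take £200,000.
Keturah's share (£800,000) is divided into 2 shares of £400,000: Elif and Miko each take £400,000.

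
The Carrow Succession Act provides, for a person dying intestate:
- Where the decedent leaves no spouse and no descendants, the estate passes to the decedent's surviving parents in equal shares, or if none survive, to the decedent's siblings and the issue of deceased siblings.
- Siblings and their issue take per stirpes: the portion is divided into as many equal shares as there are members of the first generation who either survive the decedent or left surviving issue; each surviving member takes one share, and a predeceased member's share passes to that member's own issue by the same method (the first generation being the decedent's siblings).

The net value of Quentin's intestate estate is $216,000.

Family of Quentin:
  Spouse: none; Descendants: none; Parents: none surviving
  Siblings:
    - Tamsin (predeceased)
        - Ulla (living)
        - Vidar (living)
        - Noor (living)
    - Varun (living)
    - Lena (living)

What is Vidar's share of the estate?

The entire $216,000 passes to the siblings and their issue.
That amount ($216,000) is divided into 3 shares of $72,000: Varun and Lena each take $72,000; Tamsin's $72,000 share passes to Tamsin's issue.
Tamsin's share ($72,000) is divided into 3 shares of $24,000: Ulla, Vidar, and Noor each take $24,000.

Vidar receives $24,000.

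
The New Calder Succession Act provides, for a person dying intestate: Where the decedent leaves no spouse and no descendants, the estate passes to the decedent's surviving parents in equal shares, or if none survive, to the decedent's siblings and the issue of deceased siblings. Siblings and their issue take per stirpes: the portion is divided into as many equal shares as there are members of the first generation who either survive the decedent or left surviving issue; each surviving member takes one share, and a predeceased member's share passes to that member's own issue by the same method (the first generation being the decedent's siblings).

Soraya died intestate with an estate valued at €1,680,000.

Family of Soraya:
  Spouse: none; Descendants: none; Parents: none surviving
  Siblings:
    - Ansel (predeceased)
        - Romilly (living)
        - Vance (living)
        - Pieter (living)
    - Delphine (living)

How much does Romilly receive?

Romilly receives €280,000.

The entire €1,680,000 passes to the siblings and their issue.
That amount (€1,680,000) is divided into 2 shares of €840,000: Delphine takes €840,000; Ansel's €840,000 share passes to Ansel's issue.
Ansel's share (€840,000) is divided into 3 shares of €280,000: Romilly, Vance, and Pieter each take €280,000.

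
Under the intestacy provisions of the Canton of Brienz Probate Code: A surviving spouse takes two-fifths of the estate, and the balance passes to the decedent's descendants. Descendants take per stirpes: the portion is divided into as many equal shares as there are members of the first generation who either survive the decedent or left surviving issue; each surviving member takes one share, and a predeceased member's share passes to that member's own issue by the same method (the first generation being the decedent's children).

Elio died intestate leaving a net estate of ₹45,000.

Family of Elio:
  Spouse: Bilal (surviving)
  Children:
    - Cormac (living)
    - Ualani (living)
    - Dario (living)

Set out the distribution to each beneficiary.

Bilal takes two-fifths of ₹45,000 = ₹18,000. The remaining ₹27,000 passes to the descendants.
The descendants' portion (₹27,000) is divided into 3 shares of ₹9,000: Cormac, Ualani, and Dario each take ₹9,000.

Bilal: ₹18,000; Cormac: ₹9,000; Ualani: ₹9,000; Dario: ₹9,000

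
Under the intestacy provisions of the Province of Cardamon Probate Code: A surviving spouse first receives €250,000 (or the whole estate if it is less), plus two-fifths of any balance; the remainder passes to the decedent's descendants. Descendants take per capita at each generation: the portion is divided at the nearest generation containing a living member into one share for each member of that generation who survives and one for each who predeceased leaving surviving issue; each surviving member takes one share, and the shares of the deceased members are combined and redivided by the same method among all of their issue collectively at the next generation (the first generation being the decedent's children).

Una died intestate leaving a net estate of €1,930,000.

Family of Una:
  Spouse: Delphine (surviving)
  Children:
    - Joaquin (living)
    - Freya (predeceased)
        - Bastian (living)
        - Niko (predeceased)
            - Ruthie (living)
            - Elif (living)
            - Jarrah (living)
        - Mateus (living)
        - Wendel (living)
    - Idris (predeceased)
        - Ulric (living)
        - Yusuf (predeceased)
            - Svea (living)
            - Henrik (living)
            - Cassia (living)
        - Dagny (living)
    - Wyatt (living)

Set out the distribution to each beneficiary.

Delphine first takes €250,000, leaving a balance of €1,680,000. Delphine then takes two-fifths of the balance (€672,000), for a total of €922,000. The remaining €1,008,000 passes to the descendants.
The descendants' portion (€1,008,000) is divided at the children's generation into 4 shares of €252,000. Joaquin and Wyatt each take €252,000. The 2 shares of the deceased (Freya and Idris) are combined into a pool of €504,000.
That pool (€504,000) is divided at the grandchildren's generation into 7 shares of €72,000. Bastian, Mateus, Wendel, Ulric, and Dagny each take €72,000. The 2 shares of the deceased (Niko and Yusuf) are combined into a pool of €144,000.
That pool (€144,000) is divided at the great-grandchildren's generation equally among Ruthie, Elif, Jarrah, Svea, Henrik, and Cassia: €24,000 each.

Delphine: €922,000; Joaquin: €252,000; Bastian: €72,000; Ruthie: €24,000; Elif: €24,000; Jarrah: €24,000; Mateus: €72,000; Wendel: €72,000; Ulric: €72,000; Svea: €24,000; Henrik: €24,000; Cassia: €24,000; Dagny: €72,000; Wyatt: €252,000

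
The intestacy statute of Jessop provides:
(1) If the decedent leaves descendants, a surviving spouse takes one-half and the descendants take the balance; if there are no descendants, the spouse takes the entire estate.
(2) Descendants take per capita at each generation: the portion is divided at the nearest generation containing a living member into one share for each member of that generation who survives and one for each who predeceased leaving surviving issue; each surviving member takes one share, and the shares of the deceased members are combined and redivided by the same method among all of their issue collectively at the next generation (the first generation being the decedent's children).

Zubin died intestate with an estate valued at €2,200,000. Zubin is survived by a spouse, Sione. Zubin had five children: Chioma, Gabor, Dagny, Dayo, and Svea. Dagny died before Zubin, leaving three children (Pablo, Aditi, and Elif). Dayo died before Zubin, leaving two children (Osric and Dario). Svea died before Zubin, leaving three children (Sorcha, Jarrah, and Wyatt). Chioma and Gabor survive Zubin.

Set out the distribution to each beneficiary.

Sione takes one-half of €2,200,000 = €1,100,000. The remaining €1,100,000 passes to the descendants.
The descendants' portion (€1,100,000) is divided at the children's generation into 5 shares of €220,000. Chioma and Gabor each take €220,000. The 3 shares of the deceased (Dagny, Dayo, and Svea) are combined into a pool of €660,000.
That pool (€660,000) is divided at the grandchildren's generation equally among Pablo, Aditi, Elif, Osric, Dario, Sorcha, Jarrah, and Wyatt: €82,500 each.

Sione: €1,100,000; Chioma: €220,000; Gabor: €220,000; Pablo: €82,500; Aditi: €82,500; Elif: €82,500; Osric: €82,500; Dario: €82,500; Sorcha: €82,500; Jarrah: €82,500; Wyatt: €82,500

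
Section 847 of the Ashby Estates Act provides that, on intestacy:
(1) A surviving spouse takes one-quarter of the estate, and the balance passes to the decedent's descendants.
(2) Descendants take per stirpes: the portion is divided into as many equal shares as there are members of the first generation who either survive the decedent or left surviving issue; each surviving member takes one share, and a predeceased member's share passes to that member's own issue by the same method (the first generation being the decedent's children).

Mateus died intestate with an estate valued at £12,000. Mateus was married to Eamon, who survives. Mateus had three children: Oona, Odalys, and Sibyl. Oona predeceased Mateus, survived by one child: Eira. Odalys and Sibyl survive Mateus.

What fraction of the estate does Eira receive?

Eira receives 1/4 of the estate.

Eamon takes one-quarter of £12,000 = £3,000. The remaining £9,000 passes to the descendants.
The descendants' portion (£9,000) is divided into 3 shares of £3,000: Odalys and Sibyl each take £3,000; Oona's £3,000 share passes to Oona's issue.
Oona's share (£3,000) passes entirely to Eira.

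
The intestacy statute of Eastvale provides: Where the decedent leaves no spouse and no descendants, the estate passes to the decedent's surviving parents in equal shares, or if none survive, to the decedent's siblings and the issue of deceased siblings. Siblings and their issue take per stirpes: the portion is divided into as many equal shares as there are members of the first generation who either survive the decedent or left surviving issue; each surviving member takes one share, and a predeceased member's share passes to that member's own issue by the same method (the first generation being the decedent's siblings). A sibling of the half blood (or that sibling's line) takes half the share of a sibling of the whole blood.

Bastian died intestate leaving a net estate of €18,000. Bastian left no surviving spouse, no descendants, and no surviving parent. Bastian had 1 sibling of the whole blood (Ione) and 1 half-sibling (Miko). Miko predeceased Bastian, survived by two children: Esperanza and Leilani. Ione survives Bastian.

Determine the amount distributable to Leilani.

The entire €18,000 passes to the siblings and their issue.
Counting each half-blood sibling's line as half a unit, there are 3/2 units in €18,000, so one unit is €12,000. Whole-blood lines (Ione) take €12,000 each; half-blood lines (Miko) take €6,000 each.
Miko's share (€6,000) is divided into 2 shares of €3,000: Esperanza and Leilani each take €3,000.

Leilani receives €3,000.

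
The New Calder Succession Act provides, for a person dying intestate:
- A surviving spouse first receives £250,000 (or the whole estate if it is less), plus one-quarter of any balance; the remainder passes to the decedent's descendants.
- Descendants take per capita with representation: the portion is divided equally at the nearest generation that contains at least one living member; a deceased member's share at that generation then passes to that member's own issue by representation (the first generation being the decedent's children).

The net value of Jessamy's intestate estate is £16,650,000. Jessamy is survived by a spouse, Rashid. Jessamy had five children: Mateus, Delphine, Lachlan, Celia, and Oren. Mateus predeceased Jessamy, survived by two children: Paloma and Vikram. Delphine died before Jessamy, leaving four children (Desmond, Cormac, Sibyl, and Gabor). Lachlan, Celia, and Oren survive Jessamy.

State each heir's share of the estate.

Rashid: £4,350,000; Paloma: £1,230,000; Vikram: £1,230,000; Desmond: £615,000; Cormac: £615,000; Sibyl: £615,000; Gabor: £615,000; Lachlan: £2,460,000; Celia: £2,460,000; Oren: £2,460,000

Rashid first takes £250,000, leaving a balance of £16,400,000. Rashid then takes one-quarter of the balance (£4,100,000), for a total of £4,350,000. The remaining £12,300,000 passes to the descendants.
The descendants' portion (£12,300,000) is divided into 5 shares of £2,460,000: Lachlan, Celia, and Oren each take £2,460,000; Mateus's £2,460,000 share passes to Mateus's issue; Delphine's £2,460,000 share passes to Delphine's issue.
Mateus's share (£2,460,000) is divided into 2 shares of £1,230,000: Paloma and Vikram each take £1,230,000.
Delphine's share (£2,460,000) is divided into 4 shares of £615,000: Desmond, Cormac, Sibyl, and Gabor each take £615,000.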